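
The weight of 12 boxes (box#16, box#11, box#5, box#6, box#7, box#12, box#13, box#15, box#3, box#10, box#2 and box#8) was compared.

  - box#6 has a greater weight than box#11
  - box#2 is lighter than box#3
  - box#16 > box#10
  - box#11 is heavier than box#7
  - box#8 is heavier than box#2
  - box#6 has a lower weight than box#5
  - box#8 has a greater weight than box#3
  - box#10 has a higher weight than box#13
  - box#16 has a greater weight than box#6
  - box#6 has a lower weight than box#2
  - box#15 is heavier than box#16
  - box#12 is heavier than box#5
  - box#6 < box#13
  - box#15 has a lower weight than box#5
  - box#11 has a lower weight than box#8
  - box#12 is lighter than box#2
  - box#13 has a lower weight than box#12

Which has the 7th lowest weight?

box#15

Piecing the relations together gives one ordering: box#7 < box#11 < box#6 < box#13 < box#10 < box#16 < box#15 < box#5 < box#12 < box#2 < box#3 < box#8.
The 7th smallest is box#15.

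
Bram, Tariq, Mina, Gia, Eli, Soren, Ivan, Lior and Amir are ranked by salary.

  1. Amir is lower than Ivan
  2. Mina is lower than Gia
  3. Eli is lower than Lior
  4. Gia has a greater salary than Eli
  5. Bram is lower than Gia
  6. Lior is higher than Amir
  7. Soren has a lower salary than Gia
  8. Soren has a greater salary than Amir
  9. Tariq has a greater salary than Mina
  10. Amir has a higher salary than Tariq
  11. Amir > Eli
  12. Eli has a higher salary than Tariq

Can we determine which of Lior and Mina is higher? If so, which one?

Mina < Tariq and Tariq < Eli give Mina < Eli.
Then Eli < Amir extends the chain to Amir.
Then Amir < Lior extends the chain to Lior.
So Lior is higher.

Lior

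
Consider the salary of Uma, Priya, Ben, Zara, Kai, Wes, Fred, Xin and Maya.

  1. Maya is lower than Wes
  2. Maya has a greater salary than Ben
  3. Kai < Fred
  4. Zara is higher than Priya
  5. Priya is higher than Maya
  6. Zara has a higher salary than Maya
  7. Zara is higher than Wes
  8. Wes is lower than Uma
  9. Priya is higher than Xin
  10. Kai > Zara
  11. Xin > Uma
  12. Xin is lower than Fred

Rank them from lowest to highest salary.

Ben < Maya < Wes < Uma < Xin < Priya < Zara < Kai < Fred

Each adjacent pair is fixed by a given relation: Ben < Maya; Maya < Wes; Wes < Uma; Uma < Xin; Xin < Priya; Priya < Zara; Zara < Kai; Kai < Fred. Chaining them end to end gives the full order.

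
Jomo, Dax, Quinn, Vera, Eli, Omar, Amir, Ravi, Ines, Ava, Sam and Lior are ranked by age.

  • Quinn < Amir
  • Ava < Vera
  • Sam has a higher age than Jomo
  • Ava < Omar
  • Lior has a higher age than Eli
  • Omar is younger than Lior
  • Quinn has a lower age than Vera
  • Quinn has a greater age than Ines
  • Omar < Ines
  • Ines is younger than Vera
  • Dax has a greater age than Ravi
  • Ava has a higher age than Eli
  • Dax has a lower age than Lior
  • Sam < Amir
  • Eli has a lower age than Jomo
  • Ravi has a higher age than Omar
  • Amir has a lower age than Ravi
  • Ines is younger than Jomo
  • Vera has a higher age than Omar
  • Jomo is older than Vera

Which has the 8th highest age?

The consecutive relations fix a unique order: Eli < Ava < Omar < Ines < Quinn < Vera < Jomo < Sam < Amir < Ravi < Dax < Lior.
Counting 8 from the largest end gives Quinn.

Quinn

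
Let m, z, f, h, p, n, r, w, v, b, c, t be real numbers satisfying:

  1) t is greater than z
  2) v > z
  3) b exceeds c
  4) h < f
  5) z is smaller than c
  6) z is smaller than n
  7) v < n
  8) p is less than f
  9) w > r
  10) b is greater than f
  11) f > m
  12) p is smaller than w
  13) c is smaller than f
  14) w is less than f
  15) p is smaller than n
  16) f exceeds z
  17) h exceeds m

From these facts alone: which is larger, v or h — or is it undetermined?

Following every chain through h: above h we get f, b; below h we get m.
v is not reached, and no chain runs the other way from v to h.
So the given relations leave the order of h and v undetermined.

undetermined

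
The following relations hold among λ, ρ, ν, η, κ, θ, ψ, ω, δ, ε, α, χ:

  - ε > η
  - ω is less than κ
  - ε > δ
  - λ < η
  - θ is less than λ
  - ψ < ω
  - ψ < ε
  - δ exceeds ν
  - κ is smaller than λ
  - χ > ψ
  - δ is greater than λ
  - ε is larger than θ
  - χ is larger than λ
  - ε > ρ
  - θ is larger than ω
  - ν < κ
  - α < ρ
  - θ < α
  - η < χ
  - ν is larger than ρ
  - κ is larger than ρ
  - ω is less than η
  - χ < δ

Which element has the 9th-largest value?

α

Chaining the given pairs: ψ < ω < θ < α < ρ < ν < κ < λ < η < χ < δ < ε.
Counting 9 from the largest end gives α.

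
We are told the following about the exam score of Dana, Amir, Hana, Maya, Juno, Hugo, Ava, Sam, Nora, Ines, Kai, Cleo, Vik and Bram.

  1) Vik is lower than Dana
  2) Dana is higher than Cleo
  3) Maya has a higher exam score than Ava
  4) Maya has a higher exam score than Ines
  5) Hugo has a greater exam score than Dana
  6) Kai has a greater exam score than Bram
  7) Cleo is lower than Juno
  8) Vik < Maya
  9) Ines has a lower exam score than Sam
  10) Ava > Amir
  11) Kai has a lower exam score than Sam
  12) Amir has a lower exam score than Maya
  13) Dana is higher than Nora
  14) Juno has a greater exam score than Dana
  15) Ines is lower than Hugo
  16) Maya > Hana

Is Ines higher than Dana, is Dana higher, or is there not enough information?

Following every chain through Ines: above Ines we get Maya, Sam, Hugo.
Dana is not reached, and no chain runs the other way from Dana to Ines.
So the given relations leave the order of Ines and Dana undetermined.

undetermined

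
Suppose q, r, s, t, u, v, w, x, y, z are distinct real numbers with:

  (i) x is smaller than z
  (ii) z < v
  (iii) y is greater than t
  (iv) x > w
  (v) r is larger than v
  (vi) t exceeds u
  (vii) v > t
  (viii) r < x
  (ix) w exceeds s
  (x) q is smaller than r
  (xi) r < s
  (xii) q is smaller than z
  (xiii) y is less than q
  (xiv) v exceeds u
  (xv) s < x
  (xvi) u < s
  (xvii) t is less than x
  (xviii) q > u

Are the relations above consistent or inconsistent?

Chaining the given relations yields z < v < r < s < w < x, so z < x. But one relation states x < z. These cannot both hold.

inconsistent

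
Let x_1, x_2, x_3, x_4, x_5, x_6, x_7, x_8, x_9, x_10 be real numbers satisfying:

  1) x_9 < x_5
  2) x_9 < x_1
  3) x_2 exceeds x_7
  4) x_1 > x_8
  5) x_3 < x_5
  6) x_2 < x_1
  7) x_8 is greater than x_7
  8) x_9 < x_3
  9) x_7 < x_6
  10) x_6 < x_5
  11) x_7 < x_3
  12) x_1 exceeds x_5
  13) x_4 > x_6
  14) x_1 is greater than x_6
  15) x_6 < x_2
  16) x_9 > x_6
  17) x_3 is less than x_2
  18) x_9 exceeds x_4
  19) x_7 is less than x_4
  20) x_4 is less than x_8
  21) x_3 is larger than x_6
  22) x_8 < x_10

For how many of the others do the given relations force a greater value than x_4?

From x_4 the given relations immediately reach x_9, x_8.
From those, x_3, x_5, x_10, x_1 — 6 in total.
From those, x_2 — 7 in total.
Nothing else is reachable above x_4; 7 in all.

7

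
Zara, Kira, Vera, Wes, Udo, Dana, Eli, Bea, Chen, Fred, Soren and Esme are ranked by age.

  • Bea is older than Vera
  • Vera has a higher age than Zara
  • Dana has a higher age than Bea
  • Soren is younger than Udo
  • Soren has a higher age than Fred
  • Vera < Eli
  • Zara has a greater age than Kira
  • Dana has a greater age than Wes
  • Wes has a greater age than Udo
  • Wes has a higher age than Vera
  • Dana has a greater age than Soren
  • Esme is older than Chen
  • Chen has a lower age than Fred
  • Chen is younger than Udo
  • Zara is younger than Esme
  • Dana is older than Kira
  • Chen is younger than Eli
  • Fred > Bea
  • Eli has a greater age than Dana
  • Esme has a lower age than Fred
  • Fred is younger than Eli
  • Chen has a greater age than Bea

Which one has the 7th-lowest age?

Piecing the relations together gives one ordering: Kira < Zara < Vera < Bea < Chen < Esme < Fred < Soren < Udo < Wes < Dana < Eli.
Counting 7 from the smallest end gives Fred.

Fred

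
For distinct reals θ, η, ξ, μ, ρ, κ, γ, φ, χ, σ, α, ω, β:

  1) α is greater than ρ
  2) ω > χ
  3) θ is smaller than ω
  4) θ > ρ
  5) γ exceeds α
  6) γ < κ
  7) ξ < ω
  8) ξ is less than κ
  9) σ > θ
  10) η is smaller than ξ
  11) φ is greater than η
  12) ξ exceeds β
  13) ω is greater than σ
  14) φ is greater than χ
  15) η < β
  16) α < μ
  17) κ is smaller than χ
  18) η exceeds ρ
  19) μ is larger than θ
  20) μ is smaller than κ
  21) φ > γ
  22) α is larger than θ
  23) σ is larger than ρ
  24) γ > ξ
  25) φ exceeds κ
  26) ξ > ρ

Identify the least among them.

η is not least since ρ < η; β is not least since η < β; θ is not least since ρ < θ; ξ is not least since β < ξ; σ is not least since ρ < σ; α is not least since θ < α; γ is not least since α < γ; μ is not least since α < μ; κ is not least since ξ < κ; χ is not least since κ < χ; φ is not least since κ < φ; ω is not least since ξ < ω.
Only ρ has nothing below it, so ρ is the least.

ρ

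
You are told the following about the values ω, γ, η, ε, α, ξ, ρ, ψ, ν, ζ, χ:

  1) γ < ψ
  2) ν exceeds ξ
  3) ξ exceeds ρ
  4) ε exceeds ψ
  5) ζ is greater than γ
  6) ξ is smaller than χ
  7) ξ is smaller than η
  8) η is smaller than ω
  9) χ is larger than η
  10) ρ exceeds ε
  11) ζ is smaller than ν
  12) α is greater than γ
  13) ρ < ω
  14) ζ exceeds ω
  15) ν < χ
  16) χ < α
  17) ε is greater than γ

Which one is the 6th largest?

η

Chaining the given pairs: γ < ψ < ε < ρ < ξ < η < ω < ζ < ν < χ < α.
Counting 6 from the largest end gives η.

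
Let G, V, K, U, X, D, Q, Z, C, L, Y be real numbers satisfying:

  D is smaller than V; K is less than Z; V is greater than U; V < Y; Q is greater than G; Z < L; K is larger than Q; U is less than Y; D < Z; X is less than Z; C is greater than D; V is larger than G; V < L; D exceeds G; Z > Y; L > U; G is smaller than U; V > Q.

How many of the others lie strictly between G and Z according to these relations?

Chaining upward from G reaches: Q, D, U, V, K, Y, C, L.
Chaining downward from Z reaches: Q, D, U, V, X, K, Y.
Strictly between G and Z are those in both lists: Q, D, U, V, K, Y — 6 elements.

6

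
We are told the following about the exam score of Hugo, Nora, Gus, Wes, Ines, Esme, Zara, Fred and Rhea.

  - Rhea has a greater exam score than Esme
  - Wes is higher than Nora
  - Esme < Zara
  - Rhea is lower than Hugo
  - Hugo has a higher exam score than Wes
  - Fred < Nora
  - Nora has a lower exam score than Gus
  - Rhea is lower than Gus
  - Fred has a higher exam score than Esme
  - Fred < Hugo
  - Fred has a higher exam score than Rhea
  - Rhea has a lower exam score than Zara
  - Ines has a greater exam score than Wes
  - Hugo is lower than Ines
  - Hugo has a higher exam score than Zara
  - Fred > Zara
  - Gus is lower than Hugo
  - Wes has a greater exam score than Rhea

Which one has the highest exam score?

Ines

Chaining downward from Ines: directly below it, Wes, Hugo; then Rhea, Zara, Fred, Nora, Gus; then Esme.
That covers every other element, and nothing is given above Ines, so Ines is the highest exam score.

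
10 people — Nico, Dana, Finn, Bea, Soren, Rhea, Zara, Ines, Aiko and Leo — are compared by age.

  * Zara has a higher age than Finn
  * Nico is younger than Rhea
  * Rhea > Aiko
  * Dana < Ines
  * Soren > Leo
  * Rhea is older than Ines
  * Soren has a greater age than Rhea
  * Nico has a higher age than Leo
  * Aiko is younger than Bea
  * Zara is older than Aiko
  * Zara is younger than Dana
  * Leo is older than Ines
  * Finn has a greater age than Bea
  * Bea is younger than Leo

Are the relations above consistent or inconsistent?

consistent

The single ordering Aiko < Bea < Finn < Zara < Dana < Ines < Leo < Nico < Rhea < Soren satisfies every listed relation, so no contradiction arises.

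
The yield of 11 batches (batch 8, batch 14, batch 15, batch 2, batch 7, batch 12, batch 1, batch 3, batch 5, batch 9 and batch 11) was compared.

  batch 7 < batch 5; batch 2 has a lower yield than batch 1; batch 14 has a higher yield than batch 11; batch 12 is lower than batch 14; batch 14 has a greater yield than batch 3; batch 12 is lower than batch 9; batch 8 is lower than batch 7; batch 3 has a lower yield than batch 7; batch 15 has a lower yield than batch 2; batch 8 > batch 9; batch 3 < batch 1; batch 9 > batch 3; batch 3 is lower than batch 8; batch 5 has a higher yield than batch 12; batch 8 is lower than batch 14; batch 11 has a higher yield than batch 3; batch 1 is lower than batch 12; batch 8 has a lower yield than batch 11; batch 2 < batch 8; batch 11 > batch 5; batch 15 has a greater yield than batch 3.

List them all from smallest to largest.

The consecutive links are each given: batch 3 < batch 15; batch 15 < batch 2; batch 2 < batch 1; batch 1 < batch 12; batch 12 < batch 9; batch 9 < batch 8; batch 8 < batch 7; batch 7 < batch 5; batch 5 < batch 11; batch 11 < batch 14.

batch 3 < batch 15 < batch 2 < batch 1 < batch 12 < batch 9 < batch 8 < batch 7 < batch 5 < batch 11 < batch 14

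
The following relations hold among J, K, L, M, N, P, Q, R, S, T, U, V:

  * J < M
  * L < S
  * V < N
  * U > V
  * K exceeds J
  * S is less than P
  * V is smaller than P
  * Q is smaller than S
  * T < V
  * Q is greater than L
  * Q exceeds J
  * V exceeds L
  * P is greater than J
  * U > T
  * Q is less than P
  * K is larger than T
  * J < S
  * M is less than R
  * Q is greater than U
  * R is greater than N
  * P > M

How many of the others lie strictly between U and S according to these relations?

The relations place U below S. An element lies strictly between them when it is forced above U and also forced below S.
Above U: {Q, P}. Below S: {T, J, L, V, Q}.
Intersection: {Q} — 1.

1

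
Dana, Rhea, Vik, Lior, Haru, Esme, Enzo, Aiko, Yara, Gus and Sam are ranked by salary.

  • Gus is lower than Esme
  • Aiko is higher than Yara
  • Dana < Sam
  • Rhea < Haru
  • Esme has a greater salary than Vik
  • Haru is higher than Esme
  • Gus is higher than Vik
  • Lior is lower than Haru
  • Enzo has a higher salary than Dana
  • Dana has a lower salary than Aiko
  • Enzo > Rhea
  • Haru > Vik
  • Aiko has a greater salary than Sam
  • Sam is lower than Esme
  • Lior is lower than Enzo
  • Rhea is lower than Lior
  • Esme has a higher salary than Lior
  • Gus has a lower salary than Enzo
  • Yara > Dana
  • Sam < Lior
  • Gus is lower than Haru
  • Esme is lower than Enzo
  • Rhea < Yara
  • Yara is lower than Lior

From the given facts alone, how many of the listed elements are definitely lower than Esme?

The elements the relations force below Esme are Vik, Gus, Dana, Sam, Rhea, Yara, Lior — no chain reaches any other.
That is 7.

7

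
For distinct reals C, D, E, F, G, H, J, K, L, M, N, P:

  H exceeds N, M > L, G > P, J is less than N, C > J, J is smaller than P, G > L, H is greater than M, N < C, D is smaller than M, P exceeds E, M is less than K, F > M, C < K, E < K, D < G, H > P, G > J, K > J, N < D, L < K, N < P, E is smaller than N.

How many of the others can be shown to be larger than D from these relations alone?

5

From D the given relations immediately reach M, G.
From those, K, F, H — 5 in total.
Nothing else is reachable above D; 5 in all.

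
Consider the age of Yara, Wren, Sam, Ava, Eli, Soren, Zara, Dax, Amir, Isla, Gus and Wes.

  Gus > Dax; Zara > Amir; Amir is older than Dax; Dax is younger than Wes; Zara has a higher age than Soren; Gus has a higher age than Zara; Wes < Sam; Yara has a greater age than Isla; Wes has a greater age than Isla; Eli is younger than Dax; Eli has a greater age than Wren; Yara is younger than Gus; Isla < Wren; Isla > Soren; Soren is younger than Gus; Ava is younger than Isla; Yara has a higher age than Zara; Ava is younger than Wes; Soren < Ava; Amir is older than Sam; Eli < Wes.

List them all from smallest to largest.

Soren < Ava < Isla < Wren < Eli < Dax < Wes < Sam < Amir < Zara < Yara < Gus

Nothing is placed below Soren, so it is least; from there Soren < Ava; Ava < Isla; Isla < Wren; Wren < Eli; Eli < Dax; Dax < Wes; Wes < Sam; Sam < Amir; Amir < Zara; Zara < Yara; Yara < Gus, each given directly.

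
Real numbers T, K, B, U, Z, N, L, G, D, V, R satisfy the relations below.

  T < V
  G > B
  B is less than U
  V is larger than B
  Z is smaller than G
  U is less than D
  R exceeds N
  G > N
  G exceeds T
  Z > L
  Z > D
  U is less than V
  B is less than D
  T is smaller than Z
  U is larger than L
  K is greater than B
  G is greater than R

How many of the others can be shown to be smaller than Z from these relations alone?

The elements the relations force below Z are B, L, U, D, T — no chain reaches any other.
That is 5.

5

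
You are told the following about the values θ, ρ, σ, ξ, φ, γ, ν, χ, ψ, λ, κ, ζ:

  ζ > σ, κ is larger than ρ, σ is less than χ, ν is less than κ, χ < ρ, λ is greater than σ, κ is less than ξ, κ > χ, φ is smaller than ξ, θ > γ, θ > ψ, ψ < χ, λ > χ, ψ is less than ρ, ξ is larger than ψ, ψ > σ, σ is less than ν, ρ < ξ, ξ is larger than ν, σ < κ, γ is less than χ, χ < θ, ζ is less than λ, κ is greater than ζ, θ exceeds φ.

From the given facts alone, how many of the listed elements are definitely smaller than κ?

7

The elements the relations force below κ are σ, ψ, γ, ζ, ν, χ, ρ — no chain reaches any other.
That is 7.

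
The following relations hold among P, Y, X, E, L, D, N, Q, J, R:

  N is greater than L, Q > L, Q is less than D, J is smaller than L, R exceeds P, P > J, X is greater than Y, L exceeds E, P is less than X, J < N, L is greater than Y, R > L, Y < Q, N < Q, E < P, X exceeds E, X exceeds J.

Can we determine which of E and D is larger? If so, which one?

D

E < L and L < N give E < N.
Then N < Q extends the chain to Q.
Then Q < D extends the chain to D.
So D is larger.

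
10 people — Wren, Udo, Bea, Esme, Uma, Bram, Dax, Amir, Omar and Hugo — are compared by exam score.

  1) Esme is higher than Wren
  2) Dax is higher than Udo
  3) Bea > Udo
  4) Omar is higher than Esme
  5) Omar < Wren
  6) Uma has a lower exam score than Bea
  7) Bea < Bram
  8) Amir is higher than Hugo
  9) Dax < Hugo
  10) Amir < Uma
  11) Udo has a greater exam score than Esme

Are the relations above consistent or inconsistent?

Chaining the given relations yields Omar < Wren < Esme, so Omar < Esme. But one relation states Esme < Omar. These cannot both hold.

inconsistent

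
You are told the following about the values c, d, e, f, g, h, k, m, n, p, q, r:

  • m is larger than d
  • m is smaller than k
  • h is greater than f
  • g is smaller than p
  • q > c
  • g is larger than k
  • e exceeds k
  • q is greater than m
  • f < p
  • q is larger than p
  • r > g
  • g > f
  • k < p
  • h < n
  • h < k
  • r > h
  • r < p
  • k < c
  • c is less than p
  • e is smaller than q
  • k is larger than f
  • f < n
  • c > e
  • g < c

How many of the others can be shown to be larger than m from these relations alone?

Directly above m: k, q.
One step further: g, e, c, p (6 so far).
One step further: r (7 so far).
No other element is forced above m by the given relations, so the count is 7.

7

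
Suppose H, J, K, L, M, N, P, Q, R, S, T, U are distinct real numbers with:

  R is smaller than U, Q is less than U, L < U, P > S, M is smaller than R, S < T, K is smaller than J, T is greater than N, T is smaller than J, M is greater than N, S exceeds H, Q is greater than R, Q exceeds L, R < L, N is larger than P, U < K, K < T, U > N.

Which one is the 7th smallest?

Piecing the relations together gives one ordering: H < S < P < N < M < R < L < Q < U < K < T < J.
Counting 7 from the smallest end gives L.

L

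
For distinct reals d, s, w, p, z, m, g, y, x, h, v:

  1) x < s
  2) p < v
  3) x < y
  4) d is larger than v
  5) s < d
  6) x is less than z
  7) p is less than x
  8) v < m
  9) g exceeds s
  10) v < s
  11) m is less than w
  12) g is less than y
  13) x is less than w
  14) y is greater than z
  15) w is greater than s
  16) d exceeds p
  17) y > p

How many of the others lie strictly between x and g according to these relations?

1

The relations place x below g. An element lies strictly between them when it is forced above x and also forced below g.
Above x: {s, w, z, y, d}. Below g: {p, v, s}.
Intersection: {s} — 1.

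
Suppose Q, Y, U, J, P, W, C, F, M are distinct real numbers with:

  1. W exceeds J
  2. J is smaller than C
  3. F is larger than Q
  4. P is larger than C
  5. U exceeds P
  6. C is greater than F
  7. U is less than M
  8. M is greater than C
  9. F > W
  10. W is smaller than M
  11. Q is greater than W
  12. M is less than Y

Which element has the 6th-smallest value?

P

Chaining the given pairs: J < W < Q < F < C < P < U < M < Y.
The 6th smallest is P.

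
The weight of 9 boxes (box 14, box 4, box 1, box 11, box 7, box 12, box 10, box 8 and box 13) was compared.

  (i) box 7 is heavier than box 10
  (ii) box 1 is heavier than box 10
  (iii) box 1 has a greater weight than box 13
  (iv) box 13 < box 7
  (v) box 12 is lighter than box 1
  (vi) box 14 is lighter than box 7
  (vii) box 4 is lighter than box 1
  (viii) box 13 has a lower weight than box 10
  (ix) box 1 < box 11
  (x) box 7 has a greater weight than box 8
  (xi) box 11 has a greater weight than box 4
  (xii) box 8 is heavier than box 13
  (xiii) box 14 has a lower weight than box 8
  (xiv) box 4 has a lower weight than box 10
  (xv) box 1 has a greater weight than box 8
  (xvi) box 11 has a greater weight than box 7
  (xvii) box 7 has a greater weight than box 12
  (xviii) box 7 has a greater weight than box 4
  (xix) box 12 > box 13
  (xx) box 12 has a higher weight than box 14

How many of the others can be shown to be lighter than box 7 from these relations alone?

6

The elements the relations force below box 7 are box 14, box 13, box 4, box 12, box 8, box 10 — no chain reaches any other.
That is 6.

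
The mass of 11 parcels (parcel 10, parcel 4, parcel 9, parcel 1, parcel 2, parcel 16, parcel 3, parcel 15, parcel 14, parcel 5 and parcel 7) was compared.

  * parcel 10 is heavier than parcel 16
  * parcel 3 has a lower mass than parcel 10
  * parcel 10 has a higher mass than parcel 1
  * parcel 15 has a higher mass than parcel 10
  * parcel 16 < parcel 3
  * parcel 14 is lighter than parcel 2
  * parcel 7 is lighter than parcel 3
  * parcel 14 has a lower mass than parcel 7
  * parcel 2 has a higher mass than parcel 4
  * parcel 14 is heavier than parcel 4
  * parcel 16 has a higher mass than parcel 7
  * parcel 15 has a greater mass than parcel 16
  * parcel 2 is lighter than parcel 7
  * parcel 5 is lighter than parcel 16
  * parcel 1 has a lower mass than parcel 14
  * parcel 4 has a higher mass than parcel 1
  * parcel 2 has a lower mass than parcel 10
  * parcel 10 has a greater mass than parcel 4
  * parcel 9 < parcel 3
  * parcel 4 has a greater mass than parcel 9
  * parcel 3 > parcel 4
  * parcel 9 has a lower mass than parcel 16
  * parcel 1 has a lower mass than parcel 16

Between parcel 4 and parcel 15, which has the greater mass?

parcel 15

parcel 4 < parcel 14 < parcel 2 < parcel 7 < parcel 16 < parcel 3 < parcel 10 < parcel 15, by transitivity through parcel 14, parcel 2, parcel 7, parcel 16, parcel 3, parcel 10.
So parcel 4 < parcel 15; parcel 15 is the heavier of the two.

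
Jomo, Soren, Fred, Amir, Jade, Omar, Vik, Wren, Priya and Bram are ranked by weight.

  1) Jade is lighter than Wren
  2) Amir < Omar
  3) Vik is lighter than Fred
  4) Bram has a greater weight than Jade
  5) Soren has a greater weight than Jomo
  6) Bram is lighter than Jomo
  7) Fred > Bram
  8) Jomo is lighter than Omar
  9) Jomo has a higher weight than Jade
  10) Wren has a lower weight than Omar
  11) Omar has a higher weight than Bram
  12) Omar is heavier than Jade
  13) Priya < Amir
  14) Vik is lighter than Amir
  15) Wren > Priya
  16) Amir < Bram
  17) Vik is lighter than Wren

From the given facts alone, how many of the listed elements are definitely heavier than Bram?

The elements the relations force above Bram are Jomo, Omar, Soren, Fred — no chain reaches any other.
That is 4.

4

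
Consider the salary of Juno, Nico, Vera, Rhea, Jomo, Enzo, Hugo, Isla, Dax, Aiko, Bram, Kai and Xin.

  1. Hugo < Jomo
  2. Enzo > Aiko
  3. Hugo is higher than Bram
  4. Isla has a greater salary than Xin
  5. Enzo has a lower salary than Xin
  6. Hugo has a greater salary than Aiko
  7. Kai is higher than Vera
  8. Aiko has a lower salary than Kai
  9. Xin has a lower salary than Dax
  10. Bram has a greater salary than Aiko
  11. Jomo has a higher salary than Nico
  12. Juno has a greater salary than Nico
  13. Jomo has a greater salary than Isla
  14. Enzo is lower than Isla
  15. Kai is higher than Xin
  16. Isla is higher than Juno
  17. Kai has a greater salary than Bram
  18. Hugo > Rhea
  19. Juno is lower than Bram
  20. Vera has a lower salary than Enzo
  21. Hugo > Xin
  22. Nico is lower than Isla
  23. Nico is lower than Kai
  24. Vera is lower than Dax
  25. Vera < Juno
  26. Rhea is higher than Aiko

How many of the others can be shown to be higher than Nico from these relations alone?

6

Directly above Nico: Juno, Isla, Kai, Jomo.
One step further: Bram (5 so far).
One step further: Hugo (6 so far).
Nothing else is reachable above Nico; 6 in all.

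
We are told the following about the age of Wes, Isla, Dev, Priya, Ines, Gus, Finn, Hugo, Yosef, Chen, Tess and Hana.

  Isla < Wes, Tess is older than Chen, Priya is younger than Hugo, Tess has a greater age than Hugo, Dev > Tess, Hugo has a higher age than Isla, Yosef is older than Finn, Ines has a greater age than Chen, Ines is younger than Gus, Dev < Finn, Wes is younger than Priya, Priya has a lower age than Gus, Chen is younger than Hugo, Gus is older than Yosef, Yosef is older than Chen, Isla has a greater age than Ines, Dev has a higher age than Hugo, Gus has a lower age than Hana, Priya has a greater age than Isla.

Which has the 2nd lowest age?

Chaining the given pairs: Chen < Ines < Isla < Wes < Priya < Hugo < Tess < Dev < Finn < Yosef < Gus < Hana.
Counting 2 from the smallest end gives Ines.

Ines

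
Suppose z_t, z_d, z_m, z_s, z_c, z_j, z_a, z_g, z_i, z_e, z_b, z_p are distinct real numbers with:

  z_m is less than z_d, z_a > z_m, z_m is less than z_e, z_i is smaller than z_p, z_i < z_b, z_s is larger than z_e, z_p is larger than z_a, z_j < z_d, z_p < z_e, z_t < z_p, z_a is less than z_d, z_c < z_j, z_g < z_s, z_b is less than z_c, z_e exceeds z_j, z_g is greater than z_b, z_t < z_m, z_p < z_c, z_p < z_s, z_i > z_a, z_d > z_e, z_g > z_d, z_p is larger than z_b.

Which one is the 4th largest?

z_e

The consecutive relations fix a unique order: z_t < z_m < z_a < z_i < z_b < z_p < z_c < z_j < z_e < z_d < z_g < z_s.
The 4th largest is z_e.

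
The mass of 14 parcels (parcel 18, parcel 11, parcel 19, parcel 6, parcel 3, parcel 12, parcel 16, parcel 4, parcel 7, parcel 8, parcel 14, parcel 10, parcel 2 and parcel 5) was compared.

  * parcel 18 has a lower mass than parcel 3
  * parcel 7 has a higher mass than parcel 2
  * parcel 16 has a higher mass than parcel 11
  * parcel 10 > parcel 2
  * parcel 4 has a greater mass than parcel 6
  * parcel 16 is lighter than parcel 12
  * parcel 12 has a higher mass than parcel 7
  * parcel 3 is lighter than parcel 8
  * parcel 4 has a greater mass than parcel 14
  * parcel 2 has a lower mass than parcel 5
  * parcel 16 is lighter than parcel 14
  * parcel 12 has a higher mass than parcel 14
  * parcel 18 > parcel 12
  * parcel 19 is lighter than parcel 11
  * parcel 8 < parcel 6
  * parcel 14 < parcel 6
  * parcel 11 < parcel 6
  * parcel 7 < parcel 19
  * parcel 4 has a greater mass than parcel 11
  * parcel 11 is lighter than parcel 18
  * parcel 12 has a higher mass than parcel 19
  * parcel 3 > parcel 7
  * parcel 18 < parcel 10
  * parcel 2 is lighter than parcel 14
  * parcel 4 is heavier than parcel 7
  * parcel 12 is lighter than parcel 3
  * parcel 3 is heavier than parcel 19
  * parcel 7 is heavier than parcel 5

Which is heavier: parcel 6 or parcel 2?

Following the relations from parcel 2: parcel 2 < parcel 5 < parcel 7 < parcel 19 < parcel 11 < parcel 16 < parcel 14 < parcel 12 < parcel 18 < parcel 3 < parcel 8 < parcel 6.
So parcel 2 < parcel 6; parcel 6 is the heavier of the two.

parcel 6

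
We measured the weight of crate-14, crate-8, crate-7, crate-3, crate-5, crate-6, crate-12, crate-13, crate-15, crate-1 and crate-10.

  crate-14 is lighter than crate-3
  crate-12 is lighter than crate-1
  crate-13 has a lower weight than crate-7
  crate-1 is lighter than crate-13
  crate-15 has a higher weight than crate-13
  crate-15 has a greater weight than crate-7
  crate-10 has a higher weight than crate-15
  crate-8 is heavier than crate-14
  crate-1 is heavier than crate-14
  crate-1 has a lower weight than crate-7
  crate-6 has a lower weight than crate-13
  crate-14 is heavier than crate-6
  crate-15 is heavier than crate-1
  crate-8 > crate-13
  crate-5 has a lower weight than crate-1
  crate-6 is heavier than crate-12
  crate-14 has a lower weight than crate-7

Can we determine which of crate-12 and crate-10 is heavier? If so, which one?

crate-10

The relevant relations are crate-12 < crate-6; crate-6 < crate-14; crate-14 < crate-1; crate-1 < crate-13; crate-13 < crate-7; crate-7 < crate-15; crate-15 < crate-10.
Chaining these gives crate-12 < crate-6 < crate-14 < crate-1 < crate-13 < crate-7 < crate-15 < crate-10.
So crate-10 is heavier.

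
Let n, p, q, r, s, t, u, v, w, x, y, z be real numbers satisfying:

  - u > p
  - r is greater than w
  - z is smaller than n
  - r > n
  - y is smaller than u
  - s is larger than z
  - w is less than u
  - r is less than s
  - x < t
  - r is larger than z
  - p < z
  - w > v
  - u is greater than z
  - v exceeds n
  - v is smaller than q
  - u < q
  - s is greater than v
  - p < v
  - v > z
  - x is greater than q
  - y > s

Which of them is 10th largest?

n

The consecutive relations fix a unique order: p < z < n < v < w < r < s < y < u < q < x < t.
Counting 10 from the largest end gives n.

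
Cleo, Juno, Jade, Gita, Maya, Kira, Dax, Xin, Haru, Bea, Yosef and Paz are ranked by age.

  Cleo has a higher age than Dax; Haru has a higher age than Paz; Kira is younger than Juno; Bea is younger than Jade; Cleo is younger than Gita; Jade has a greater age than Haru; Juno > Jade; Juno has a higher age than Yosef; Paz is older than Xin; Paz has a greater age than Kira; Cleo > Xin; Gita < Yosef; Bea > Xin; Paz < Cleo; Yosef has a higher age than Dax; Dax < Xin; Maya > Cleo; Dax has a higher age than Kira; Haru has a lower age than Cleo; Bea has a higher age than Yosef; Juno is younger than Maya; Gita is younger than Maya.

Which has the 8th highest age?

Piecing the relations together gives one ordering: Kira < Dax < Xin < Paz < Haru < Cleo < Gita < Yosef < Bea < Jade < Juno < Maya.
The 8th largest is Haru.

Haru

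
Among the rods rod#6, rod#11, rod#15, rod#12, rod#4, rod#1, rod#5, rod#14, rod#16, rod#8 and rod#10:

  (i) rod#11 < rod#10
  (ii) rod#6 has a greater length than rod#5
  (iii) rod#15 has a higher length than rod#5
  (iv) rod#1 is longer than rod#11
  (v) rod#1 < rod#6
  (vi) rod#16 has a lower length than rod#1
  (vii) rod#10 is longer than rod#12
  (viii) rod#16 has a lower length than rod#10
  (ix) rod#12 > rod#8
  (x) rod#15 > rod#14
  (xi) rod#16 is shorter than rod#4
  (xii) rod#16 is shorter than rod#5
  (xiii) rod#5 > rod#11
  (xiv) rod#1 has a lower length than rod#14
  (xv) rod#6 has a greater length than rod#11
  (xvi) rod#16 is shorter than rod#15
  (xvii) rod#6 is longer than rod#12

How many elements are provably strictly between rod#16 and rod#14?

1

The relations place rod#16 below rod#14. An element lies strictly between them when it is forced above rod#16 and also forced below rod#14.
Above rod#16: {rod#5, rod#4, rod#1, rod#10, rod#15, rod#6}. Below rod#14: {rod#11, rod#1}.
Intersection: {rod#1} — 1.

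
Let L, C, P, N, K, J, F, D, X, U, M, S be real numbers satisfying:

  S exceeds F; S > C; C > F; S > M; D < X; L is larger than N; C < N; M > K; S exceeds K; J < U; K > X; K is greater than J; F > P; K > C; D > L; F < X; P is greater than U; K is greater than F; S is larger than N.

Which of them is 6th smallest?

Piecing the relations together gives one ordering: J < U < P < F < C < N < L < D < X < K < M < S.
The 6th smallest is N.

N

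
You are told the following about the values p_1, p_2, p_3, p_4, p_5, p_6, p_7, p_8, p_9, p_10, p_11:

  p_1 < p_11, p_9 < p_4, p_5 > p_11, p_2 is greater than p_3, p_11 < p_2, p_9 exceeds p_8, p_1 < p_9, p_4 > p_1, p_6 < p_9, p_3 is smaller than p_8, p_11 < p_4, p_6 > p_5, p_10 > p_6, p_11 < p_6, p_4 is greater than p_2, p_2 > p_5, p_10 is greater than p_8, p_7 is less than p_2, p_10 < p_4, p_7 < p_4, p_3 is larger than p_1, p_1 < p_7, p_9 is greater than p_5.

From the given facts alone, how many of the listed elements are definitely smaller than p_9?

From p_9 the given relations immediately reach p_1, p_5, p_8, p_6.
From those, p_11, p_3 — 6 in total.
Nothing else is reachable below p_9; 6 in all.

6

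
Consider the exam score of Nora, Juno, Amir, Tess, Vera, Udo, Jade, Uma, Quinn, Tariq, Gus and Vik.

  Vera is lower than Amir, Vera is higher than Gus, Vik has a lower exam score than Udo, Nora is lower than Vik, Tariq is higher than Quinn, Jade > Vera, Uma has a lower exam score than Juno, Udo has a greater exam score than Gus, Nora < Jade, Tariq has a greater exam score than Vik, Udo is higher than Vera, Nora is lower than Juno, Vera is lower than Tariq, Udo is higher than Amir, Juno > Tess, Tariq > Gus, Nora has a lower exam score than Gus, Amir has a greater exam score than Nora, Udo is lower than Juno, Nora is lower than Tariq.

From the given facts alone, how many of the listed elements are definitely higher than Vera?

5

From Vera the given relations immediately reach Amir, Jade, Udo, Tariq.
From those, Juno — 5 in total.
Nothing else is reachable above Vera; 5 in all.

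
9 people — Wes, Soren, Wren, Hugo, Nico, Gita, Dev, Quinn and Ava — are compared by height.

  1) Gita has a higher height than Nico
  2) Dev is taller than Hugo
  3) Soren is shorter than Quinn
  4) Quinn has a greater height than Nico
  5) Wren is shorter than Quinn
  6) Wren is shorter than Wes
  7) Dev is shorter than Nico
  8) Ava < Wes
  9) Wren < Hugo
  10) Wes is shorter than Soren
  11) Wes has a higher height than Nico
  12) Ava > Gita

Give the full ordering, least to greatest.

Wren < Hugo < Dev < Nico < Gita < Ava < Wes < Soren < Quinn

Each adjacent pair is fixed by a given relation: Wren < Hugo; Hugo < Dev; Dev < Nico; Nico < Gita; Gita < Ava; Ava < Wes; Wes < Soren; Soren < Quinn. Chaining them end to end gives the full order.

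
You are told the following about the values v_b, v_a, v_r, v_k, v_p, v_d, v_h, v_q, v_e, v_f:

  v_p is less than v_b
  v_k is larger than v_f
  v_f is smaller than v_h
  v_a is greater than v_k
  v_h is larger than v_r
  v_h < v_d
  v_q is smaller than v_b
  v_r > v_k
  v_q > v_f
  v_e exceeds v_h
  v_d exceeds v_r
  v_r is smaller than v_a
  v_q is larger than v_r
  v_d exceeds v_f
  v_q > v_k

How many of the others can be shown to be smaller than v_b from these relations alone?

Directly below v_b: v_p, v_q.
One step further: v_f, v_k, v_r (5 so far).
No other element is forced below v_b by the given relations, so the count is 5.

5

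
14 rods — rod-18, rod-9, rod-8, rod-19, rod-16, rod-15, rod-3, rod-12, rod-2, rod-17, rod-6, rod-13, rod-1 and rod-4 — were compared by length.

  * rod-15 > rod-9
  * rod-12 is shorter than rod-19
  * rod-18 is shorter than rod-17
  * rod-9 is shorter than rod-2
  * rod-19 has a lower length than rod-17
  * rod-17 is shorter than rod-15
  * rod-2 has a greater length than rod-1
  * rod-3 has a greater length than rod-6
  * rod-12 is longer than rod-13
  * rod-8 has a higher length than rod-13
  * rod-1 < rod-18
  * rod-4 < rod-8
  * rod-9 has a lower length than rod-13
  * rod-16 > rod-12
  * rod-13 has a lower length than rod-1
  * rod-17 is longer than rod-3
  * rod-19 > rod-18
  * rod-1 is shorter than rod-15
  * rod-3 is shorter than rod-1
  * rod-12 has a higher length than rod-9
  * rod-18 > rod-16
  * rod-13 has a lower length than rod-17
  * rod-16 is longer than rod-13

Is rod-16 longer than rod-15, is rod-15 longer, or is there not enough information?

Link the given pairs in sequence: rod-16 < rod-18; rod-18 < rod-19; rod-19 < rod-17; rod-17 < rod-15.
Together: rod-16 < rod-18 < rod-19 < rod-17 < rod-15.
So rod-15 is longer.

rod-15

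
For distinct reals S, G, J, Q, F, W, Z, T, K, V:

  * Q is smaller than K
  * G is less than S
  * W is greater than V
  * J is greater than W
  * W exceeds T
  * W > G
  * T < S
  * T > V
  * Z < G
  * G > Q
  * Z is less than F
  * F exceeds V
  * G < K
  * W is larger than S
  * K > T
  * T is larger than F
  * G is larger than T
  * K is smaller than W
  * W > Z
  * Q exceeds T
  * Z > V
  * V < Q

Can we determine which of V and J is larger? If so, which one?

J

Following the relations from V: V < Z < F < T < G < K < W < J.
So J is larger.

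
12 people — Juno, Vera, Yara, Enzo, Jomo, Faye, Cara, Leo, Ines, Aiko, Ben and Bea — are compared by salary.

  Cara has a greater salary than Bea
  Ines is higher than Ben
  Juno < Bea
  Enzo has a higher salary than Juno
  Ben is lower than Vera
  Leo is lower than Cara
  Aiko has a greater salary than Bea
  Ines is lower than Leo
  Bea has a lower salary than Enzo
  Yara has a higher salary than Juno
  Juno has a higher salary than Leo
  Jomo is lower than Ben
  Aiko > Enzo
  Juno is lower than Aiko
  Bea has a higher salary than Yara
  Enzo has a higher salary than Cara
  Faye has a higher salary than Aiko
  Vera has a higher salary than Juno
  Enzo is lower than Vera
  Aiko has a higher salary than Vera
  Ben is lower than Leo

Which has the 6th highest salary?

The consecutive relations fix a unique order: Jomo < Ben < Ines < Leo < Juno < Yara < Bea < Cara < Enzo < Vera < Aiko < Faye.
Counting 6 from the largest end gives Bea.

Bea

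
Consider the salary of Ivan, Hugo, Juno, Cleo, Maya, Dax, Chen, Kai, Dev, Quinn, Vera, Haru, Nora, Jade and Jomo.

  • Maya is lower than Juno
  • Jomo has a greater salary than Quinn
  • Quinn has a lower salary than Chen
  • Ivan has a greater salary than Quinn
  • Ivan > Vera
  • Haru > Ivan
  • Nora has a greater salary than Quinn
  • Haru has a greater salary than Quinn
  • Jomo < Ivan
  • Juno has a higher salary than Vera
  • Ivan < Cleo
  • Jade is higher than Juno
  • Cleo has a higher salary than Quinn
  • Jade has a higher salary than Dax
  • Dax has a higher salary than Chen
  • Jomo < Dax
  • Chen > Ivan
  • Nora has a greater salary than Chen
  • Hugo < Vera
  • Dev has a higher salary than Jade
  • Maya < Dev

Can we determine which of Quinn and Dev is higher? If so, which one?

Dev

Quinn < Jomo < Ivan < Chen < Dax < Jade < Dev, by transitivity through Jomo, Ivan, Chen, Dax, Jade.
So Dev is higher.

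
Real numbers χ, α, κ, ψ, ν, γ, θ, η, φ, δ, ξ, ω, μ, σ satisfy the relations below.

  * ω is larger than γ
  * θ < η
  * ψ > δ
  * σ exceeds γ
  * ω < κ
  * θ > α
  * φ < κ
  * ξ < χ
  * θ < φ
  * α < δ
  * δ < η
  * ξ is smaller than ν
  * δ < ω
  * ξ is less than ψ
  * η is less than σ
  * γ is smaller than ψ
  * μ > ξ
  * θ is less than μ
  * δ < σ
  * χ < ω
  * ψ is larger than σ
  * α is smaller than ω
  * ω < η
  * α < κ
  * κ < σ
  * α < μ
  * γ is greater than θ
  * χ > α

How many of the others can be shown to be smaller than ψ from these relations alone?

From ψ the given relations immediately reach δ, ξ, γ, σ.
From those, α, θ, κ, η — 8 in total.
From those, φ, ω — 10 in total.
From those, χ — 11 in total.
Nothing else is reachable below ψ; 11 in all.

11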